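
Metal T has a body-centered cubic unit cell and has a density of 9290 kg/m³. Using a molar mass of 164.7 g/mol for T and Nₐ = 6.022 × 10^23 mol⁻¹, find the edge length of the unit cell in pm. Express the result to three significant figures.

389 pm

With Z = 2 atoms per BCC cell, a³ = Z·M/(N_A·ρ) = 2 × 164.7 / (6.022 × 10²³ × 9.290 g/cm³) = 5.888 × 10^-23 cm³.
a = (5.888 × 10^-23)^(1/3) = 3.890 × 10^-8 cm = 389 pm.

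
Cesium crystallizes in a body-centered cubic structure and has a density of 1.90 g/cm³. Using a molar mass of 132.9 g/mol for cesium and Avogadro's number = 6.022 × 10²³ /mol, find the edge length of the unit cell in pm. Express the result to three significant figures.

With Z = 2 atoms per BCC cell, a³ = Z·M/(N_A·ρ) = 2 × 132.9 / (6.022 × 10²³ × 1.900 g/cm³) = 2.323 × 10^-22 cm³.
a = (2.323 × 10^-22)^(1/3) = 6.147 × 10^-8 cm = 615 pm.

615 pm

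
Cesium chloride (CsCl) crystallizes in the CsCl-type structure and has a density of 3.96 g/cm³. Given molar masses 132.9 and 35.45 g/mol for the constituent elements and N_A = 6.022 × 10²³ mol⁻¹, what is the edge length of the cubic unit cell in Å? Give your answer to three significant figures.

M(CsCl) = 168.35 g/mol; Z = 1 formula unit per cell.
a³ = Z·M/(N_A·ρ) = 1 × 168.35 / (6.022 × 10²³ × 3.96) = 7.060 × 10^-23 cm³, so a = 4.133 × 10^-8 cm = 4.13 Å.

4.13 Å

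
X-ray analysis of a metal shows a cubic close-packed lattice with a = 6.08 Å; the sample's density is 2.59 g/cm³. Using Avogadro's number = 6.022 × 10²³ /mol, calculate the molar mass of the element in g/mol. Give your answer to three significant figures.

An FCC cell has Z = 4 atoms; a = 6.080 × 10^-8 cm.
M = ρ·N_A·a³/Z = 2.59 × 6.022 × 10²³ × 2.248 × 10^-22 / 4 = 87.6 g/mol.

87.6 g/mol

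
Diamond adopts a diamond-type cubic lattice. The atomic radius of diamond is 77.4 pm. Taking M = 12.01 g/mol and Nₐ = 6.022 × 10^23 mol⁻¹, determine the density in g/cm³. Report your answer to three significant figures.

3.49 g/cm³

In a diamond cubic lattice, nearest neighbors lie along the body diagonal with √3·a = 8r, giving a = 357.5 pm = 3.575 × 10^-8 cm.
With Z = 8, ρ = Z·M/(N_A·a³) = 8 × 12.01 / (6.022 × 10²³ × 4.569 × 10^-23) = 3.492 g/cm³.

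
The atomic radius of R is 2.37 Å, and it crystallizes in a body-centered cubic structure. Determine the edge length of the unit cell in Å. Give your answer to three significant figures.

In a BCC lattice, atoms touch along the body diagonal, so √3·a = 4r.
a = 4r/√3 = 4 × 2.37 / 1.7321 = 5.47 Å.

5.47 Å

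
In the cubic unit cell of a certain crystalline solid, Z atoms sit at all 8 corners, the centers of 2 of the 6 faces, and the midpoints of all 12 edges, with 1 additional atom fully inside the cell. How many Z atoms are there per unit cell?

6

Corner atoms are shared by 8 cells (1/8 each), face atoms by 2 (1/2 each), edge atoms by 4 (1/4 each), interior atoms are unshared.
Net atoms = 8 × 1/8 + 2 × 1/2 + 12 × 1/4 + 1 = 1 + 1 + 3 + 1 = 6.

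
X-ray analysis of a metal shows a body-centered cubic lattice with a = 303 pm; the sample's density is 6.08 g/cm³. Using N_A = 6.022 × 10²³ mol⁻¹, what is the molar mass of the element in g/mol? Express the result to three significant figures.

50.9 g/mol

A BCC cell has Z = 2 atoms; a = 3.030 × 10^-8 cm.
M = ρ·N_A·a³/Z = 6.08 × 6.022 × 10²³ × 2.782 × 10^-23 / 2 = 50.9 g/mol.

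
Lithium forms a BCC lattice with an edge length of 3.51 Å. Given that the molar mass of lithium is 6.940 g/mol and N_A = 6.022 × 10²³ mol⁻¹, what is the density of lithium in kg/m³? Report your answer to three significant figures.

A BCC unit cell contains Z = 2 atoms.
Cell volume: a³ = (3.51 Å)³ = (3.510 × 10^-8 cm)³ = 4.324 × 10^-23 cm³.
ρ = Z·M/(N_A·a³) = 2 × 6.940 / (6.022 × 10²³ × 4.324 × 10^-23) = 0.5330 g/cm³ = 533 kg/m³.

533 kg/m³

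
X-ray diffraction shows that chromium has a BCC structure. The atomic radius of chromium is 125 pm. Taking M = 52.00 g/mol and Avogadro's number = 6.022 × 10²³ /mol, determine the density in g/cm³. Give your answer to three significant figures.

7.18 g/cm³

In a BCC lattice, atoms touch along the body diagonal, so √3·a = 4r, giving a = 288.7 pm = 2.887 × 10^-8 cm.
With Z = 2, ρ = Z·M/(N_A·a³) = 2 × 52.00 / (6.022 × 10²³ × 2.406 × 10^-23) = 7.179 g/cm³.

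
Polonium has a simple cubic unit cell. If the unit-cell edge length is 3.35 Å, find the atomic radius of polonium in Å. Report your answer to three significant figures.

1.68 Å

In a simple cubic lattice, atoms touch along the cell edge, so a = 2r.
r = a/2 = 3.35/2 = 1.68 Å.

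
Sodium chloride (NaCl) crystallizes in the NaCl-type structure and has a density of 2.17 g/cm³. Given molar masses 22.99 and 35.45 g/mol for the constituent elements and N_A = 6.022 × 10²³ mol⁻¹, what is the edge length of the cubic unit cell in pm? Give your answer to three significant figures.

M(NaCl) = 58.44 g/mol; Z = 4 formula units per cell.
a³ = Z·M/(N_A·ρ) = 4 × 58.44 / (6.022 × 10²³ × 2.17) = 1.789 × 10^-22 cm³, so a = 5.635 × 10^-8 cm = 563 pm.

563 pm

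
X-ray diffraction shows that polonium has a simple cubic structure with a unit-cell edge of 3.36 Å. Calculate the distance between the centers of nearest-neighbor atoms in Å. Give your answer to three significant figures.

In a simple cubic structure, atoms touch along the cell edge, so a = 2r; the nearest-neighbor distance equals 2r = 1.000·a.
d = 1.000 × 3.36 = 3.36 Å.

3.36 Å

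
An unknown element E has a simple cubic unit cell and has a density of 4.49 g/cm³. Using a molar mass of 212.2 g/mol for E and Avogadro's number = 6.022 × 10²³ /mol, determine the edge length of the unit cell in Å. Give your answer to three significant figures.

4.28 Å

With Z = 1 atom per simple cubic cell, a³ = Z·M/(N_A·ρ) = 1 × 212.2 / (6.022 × 10²³ × 4.490 g/cm³) = 7.848 × 10^-23 cm³.
a = (7.848 × 10^-23)^(1/3) = 4.281 × 10^-8 cm = 4.28 Å.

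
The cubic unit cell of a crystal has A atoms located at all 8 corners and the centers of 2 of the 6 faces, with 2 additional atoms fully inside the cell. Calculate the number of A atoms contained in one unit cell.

Corner atoms are shared by 8 cells (1/8 each), face atoms by 2 (1/2 each), interior atoms are unshared.
Net atoms = 8 × 1/8 + 2 × 1/2 + 2 = 1 + 1 + 2 = 4.

4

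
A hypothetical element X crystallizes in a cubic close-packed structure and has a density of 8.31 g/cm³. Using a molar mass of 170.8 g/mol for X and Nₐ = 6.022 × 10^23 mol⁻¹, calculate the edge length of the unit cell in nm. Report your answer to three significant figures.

0.515 nm

With Z = 4 atoms per FCC cell, a³ = Z·M/(N_A·ρ) = 4 × 170.8 / (6.022 × 10²³ × 8.310 g/cm³) = 1.365 × 10^-22 cm³.
a = (1.365 × 10^-22)^(1/3) = 5.149 × 10^-8 cm = 0.515 nm.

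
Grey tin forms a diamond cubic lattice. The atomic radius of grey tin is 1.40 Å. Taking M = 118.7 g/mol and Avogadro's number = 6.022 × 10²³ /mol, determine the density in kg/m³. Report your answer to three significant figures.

In a diamond cubic lattice, nearest neighbors lie along the body diagonal with √3·a = 8r, giving a = 6.466 Å = 6.466 × 10^-8 cm.
With Z = 8, ρ = Z·M/(N_A·a³) = 8 × 118.7 / (6.022 × 10²³ × 2.704 × 10^-22) = 5.832 g/cm³ = 5830 kg/m³.

5830 kg/m³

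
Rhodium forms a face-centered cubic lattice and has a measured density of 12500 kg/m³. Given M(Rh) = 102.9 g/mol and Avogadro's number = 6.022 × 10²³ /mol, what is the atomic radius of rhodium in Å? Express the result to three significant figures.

1.34 Å

For an FCC cell (Z = 4), a³ = Z·M/(N_A·ρ) = 4 × 102.9 / (6.022 × 10²³ × 12.50) = 5.468 × 10^-23 cm³, so a = 3.796 × 10^-8 cm = 3.796 Å.
Atoms touch along the face diagonal, so √2·a = 4r, so r = 0.3536 × a = 1.34 Å.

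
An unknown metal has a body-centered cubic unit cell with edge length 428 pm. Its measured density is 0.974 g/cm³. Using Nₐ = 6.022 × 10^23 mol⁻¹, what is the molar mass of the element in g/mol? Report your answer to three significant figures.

23.0 g/mol

A BCC cell has Z = 2 atoms; a = 4.280 × 10^-8 cm.
M = ρ·N_A·a³/Z = 0.974 × 6.022 × 10²³ × 7.840 × 10^-23 / 2 = 23.0 g/mol.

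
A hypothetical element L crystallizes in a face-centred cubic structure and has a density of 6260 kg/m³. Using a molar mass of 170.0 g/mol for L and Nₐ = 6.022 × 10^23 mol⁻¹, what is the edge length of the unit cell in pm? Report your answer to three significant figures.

565 pm

With Z = 4 atoms per FCC cell, a³ = Z·M/(N_A·ρ) = 4 × 170.0 / (6.022 × 10²³ × 6.260 g/cm³) = 1.804 × 10^-22 cm³.
a = (1.804 × 10^-22)^(1/3) = 5.650 × 10^-8 cm = 565 pm.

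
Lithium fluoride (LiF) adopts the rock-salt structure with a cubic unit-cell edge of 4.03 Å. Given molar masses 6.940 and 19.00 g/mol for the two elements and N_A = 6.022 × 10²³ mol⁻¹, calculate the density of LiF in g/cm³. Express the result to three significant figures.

2.63 g/cm³

The rock-salt structure contains Z = 4 formula units per cell; M(LiF) = 6.940 + 19.00 = 25.94 g/mol.
a³ = (4.030 × 10^-8 cm)³ = 6.545 × 10^-23 cm³.
ρ = 4 × 25.94 / (6.022 × 10²³ × 6.545 × 10^-23) = 2.633 g/cm³.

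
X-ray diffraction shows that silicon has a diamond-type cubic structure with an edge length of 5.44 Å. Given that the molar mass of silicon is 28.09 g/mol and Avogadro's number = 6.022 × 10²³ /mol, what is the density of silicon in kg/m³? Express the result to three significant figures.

A diamond cubic unit cell contains Z = 8 atoms.
Cell volume: a³ = (5.44 Å)³ = (5.440 × 10^-8 cm)³ = 1.610 × 10^-22 cm³.
ρ = Z·M/(N_A·a³) = 8 × 28.09 / (6.022 × 10²³ × 1.610 × 10^-22) = 2.318 g/cm³ = 2320 kg/m³.

2320 kg/m³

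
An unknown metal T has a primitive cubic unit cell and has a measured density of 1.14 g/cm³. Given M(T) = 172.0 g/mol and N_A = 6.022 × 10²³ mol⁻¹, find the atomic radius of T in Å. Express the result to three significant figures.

3.15 Å

For a simple cubic cell (Z = 1), a³ = Z·M/(N_A·ρ) = 1 × 172.0 / (6.022 × 10²³ × 1.140) = 2.505 × 10^-22 cm³, so a = 6.304 × 10^-8 cm = 6.304 Å.
Atoms touch along the cell edge, so a = 2r, so r = 0.5000 × a = 3.15 Å.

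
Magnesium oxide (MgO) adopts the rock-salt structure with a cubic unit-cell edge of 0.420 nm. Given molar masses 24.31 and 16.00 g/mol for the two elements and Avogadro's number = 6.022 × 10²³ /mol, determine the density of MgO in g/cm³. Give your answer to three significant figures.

3.61 g/cm³

The rock-salt structure contains Z = 4 formula units per cell; M(MgO) = 24.31 + 16.00 = 40.31 g/mol.
a³ = (4.200 × 10^-8 cm)³ = 7.409 × 10^-23 cm³.
ρ = 4 × 40.31 / (6.022 × 10²³ × 7.409 × 10^-23) = 3.614 g/cm³.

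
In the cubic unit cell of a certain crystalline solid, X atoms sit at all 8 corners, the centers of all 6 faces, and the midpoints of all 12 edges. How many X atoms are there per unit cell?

Corner atoms are shared by 8 cells (1/8 each), face atoms by 2 (1/2 each), edge atoms by 4 (1/4 each).
Net atoms = 8 × 1/8 + 6 × 1/2 + 12 × 1/4 = 1 + 3 + 3 = 7.

7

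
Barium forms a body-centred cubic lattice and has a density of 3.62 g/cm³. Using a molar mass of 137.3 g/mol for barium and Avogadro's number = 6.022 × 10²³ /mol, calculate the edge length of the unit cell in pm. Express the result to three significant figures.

With Z = 2 atoms per BCC cell, a³ = Z·M/(N_A·ρ) = 2 × 137.3 / (6.022 × 10²³ × 3.620 g/cm³) = 1.260 × 10^-22 cm³.
a = (1.260 × 10^-22)^(1/3) = 5.013 × 10^-8 cm = 501 pm.

501 pm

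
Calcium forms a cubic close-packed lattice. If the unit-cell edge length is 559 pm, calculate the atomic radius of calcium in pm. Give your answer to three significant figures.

198 pm

In an FCC lattice, atoms touch along the face diagonal, so √2·a = 4r.
r = √2·a/4 = 1.4142 × 559 / 4 = 198 pm.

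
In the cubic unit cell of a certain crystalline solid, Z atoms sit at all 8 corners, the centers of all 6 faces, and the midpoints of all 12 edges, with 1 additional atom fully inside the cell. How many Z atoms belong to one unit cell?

8

Corner atoms are shared by 8 cells (1/8 each), face atoms by 2 (1/2 each), edge atoms by 4 (1/4 each), interior atoms are unshared.
Net atoms = 8 × 1/8 + 6 × 1/2 + 12 × 1/4 + 1 = 1 + 3 + 3 + 1 = 8.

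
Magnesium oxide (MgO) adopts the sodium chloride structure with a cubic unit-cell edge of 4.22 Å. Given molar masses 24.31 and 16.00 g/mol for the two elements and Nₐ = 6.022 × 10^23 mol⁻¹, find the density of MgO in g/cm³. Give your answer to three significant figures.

The sodium chloride structure contains Z = 4 formula units per cell; M(MgO) = 24.31 + 16.00 = 40.31 g/mol.
a³ = (4.220 × 10^-8 cm)³ = 7.515 × 10^-23 cm³.
ρ = 4 × 40.31 / (6.022 × 10²³ × 7.515 × 10^-23) = 3.563 g/cm³.

3.56 g/cm³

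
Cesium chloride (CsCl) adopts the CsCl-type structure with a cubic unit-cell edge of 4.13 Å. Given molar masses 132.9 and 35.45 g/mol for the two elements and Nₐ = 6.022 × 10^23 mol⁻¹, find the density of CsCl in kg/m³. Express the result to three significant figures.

3970 kg/m³

The CsCl-type structure contains Z = 1 formula unit per cell; M(CsCl) = 132.9 + 35.45 = 168.35 g/mol.
a³ = (4.130 × 10^-8 cm)³ = 7.044 × 10^-23 cm³.
ρ = 1 × 168.35 / (6.022 × 10²³ × 7.044 × 10^-23) = 3.968 g/cm³ = 3970 kg/m³.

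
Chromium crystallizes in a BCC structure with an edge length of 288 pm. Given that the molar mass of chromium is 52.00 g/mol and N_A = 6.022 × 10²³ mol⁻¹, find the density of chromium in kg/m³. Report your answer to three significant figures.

7230 kg/m³

A BCC unit cell contains Z = 2 atoms.
Cell volume: a³ = (288 pm)³ = (2.880 × 10^-8 cm)³ = 2.389 × 10^-23 cm³.
ρ = Z·M/(N_A·a³) = 2 × 52.00 / (6.022 × 10²³ × 2.389 × 10^-23) = 7.230 g/cm³ = 7230 kg/m³.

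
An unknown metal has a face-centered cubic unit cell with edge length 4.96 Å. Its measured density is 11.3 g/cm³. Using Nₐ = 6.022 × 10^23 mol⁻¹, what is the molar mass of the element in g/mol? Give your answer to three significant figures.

208 g/mol

An FCC cell has Z = 4 atoms; a = 4.960 × 10^-8 cm.
M = ρ·N_A·a³/Z = 11.3 × 6.022 × 10²³ × 1.220 × 10^-22 / 4 = 208 g/mol.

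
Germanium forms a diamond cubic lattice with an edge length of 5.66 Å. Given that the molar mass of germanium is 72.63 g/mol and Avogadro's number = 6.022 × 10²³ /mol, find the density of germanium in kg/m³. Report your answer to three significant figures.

5320 kg/m³

A diamond cubic unit cell contains Z = 8 atoms.
Cell volume: a³ = (5.66 Å)³ = (5.660 × 10^-8 cm)³ = 1.813 × 10^-22 cm³.
ρ = Z·M/(N_A·a³) = 8 × 72.63 / (6.022 × 10²³ × 1.813 × 10^-22) = 5.321 g/cm³ = 5320 kg/m³.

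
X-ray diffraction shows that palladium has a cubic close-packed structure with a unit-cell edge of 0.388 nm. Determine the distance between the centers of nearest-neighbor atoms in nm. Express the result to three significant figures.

In an FCC structure, atoms touch along the face diagonal, so √2·a = 4r; the nearest-neighbor distance equals 2r = 0.7071·a.
d = 0.7071 × 0.388 = 0.274 nm.

0.274 nm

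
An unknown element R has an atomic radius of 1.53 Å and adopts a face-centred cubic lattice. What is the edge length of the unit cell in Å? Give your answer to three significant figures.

In an FCC lattice, atoms touch along the face diagonal, so √2·a = 4r.
a = 4r/√2 = 4 × 1.53 / 1.4142 = 4.33 Å.

4.33 Å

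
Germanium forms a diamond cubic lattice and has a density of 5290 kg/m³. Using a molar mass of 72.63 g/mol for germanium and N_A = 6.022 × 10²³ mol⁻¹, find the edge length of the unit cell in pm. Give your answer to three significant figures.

567 pm

With Z = 8 atoms per diamond cubic cell, a³ = Z·M/(N_A·ρ) = 8 × 72.63 / (6.022 × 10²³ × 5.290 g/cm³) = 1.824 × 10^-22 cm³.
a = (1.824 × 10^-22)^(1/3) = 5.671 × 10^-8 cm = 567 pm.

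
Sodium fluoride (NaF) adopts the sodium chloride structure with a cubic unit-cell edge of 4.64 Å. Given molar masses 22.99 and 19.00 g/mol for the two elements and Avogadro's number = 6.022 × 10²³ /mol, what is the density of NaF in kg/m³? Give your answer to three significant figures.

2790 kg/m³

The sodium chloride structure contains Z = 4 formula units per cell; M(NaF) = 22.99 + 19.00 = 41.99 g/mol.
a³ = (4.640 × 10^-8 cm)³ = 9.990 × 10^-23 cm³.
ρ = 4 × 41.99 / (6.022 × 10²³ × 9.990 × 10^-23) = 2.792 g/cm³ = 2790 kg/m³.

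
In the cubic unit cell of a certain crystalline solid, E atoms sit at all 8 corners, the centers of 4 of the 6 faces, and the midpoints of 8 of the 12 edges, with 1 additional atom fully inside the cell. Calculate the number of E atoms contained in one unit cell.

6

Corner atoms are shared by 8 cells (1/8 each), face atoms by 2 (1/2 each), edge atoms by 4 (1/4 each), interior atoms are unshared.
Net atoms = 8 × 1/8 + 4 × 1/2 + 8 × 1/4 + 1 = 1 + 2 + 2 + 1 = 6.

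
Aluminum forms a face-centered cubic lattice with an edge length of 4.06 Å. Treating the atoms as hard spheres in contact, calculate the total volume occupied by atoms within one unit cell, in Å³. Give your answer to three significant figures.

In an FCC lattice atoms touch along the face diagonal, so √2·a = 4r, so r = 0.3536a = 1.435 Å.
V_atoms = Z × (4/3)πr³ = 4 × (4/3)π × (1.435)³ = 49.6 Å³.

49.6 Å³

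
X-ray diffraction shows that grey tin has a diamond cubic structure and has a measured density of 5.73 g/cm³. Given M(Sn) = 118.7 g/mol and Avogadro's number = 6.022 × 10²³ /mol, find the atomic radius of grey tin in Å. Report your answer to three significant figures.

For a diamond cubic cell (Z = 8), a³ = Z·M/(N_A·ρ) = 8 × 118.7 / (6.022 × 10²³ × 5.730) = 2.752 × 10^-22 cm³, so a = 6.505 × 10^-8 cm = 6.505 Å.
Nearest neighbors lie along the body diagonal with √3·a = 8r, so r = 0.2165 × a = 1.41 Å.

1.41 Å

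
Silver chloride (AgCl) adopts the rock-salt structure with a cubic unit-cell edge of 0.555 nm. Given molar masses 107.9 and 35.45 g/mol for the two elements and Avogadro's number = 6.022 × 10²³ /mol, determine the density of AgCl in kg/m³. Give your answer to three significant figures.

The rock-salt structure contains Z = 4 formula units per cell; M(AgCl) = 107.9 + 35.45 = 143.35 g/mol.
a³ = (5.550 × 10^-8 cm)³ = 1.710 × 10^-22 cm³.
ρ = 4 × 143.35 / (6.022 × 10²³ × 1.710 × 10^-22) = 5.570 g/cm³ = 5570 kg/m³.

5570 kg/m³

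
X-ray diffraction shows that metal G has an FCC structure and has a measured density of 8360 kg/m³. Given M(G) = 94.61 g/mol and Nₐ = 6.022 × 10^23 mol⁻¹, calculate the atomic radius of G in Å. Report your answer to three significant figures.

For an FCC cell (Z = 4), a³ = Z·M/(N_A·ρ) = 4 × 94.61 / (6.022 × 10²³ × 8.360) = 7.517 × 10^-23 cm³, so a = 4.220 × 10^-8 cm = 4.220 Å.
Atoms touch along the face diagonal, so √2·a = 4r, so r = 0.3536 × a = 1.49 Å.

1.49 Å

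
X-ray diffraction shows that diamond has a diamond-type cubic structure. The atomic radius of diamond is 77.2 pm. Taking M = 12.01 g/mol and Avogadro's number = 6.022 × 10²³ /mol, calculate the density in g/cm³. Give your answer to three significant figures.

In a diamond cubic lattice, nearest neighbors lie along the body diagonal with √3·a = 8r, giving a = 356.6 pm = 3.566 × 10^-8 cm.
With Z = 8, ρ = Z·M/(N_A·a³) = 8 × 12.01 / (6.022 × 10²³ × 4.534 × 10^-23) = 3.519 g/cm³.

3.52 g/cm³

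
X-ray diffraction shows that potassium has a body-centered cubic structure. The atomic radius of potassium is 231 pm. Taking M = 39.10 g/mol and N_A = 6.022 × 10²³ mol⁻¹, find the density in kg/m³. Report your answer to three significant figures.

In a BCC lattice, atoms touch along the body diagonal, so √3·a = 4r, giving a = 533.5 pm = 5.335 × 10^-8 cm.
With Z = 2, ρ = Z·M/(N_A·a³) = 2 × 39.10 / (6.022 × 10²³ × 1.518 × 10^-22) = 0.8553 g/cm³ = 855 kg/m³.

855 kg/m³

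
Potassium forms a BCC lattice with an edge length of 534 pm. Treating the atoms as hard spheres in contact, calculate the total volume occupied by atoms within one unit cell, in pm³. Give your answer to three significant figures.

1.04 × 10^8 pm³

In a BCC lattice atoms touch along the body diagonal, so √3·a = 4r, so r = 0.4330a = 231.2 pm.
V_atoms = Z × (4/3)πr³ = 2 × (4/3)π × (231.2)³ = 1.04 × 10^8 pm³.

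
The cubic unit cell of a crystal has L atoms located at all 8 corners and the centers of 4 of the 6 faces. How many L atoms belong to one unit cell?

Corner atoms are shared by 8 cells (1/8 each), face atoms by 2 (1/2 each).
Net atoms = 8 × 1/8 + 4 × 1/2 = 1 + 2 = 3.

3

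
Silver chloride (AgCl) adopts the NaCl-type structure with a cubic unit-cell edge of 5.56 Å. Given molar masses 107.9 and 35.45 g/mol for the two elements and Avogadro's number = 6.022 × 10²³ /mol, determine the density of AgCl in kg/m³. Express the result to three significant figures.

The NaCl-type structure contains Z = 4 formula units per cell; M(AgCl) = 107.9 + 35.45 = 143.35 g/mol.
a³ = (5.560 × 10^-8 cm)³ = 1.719 × 10^-22 cm³.
ρ = 4 × 143.35 / (6.022 × 10²³ × 1.719 × 10^-22) = 5.540 g/cm³ = 5540 kg/m³.

5540 kg/m³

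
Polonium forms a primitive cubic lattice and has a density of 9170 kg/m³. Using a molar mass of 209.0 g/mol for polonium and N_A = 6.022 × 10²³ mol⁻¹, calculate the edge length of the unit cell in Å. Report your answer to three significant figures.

With Z = 1 atom per simple cubic cell, a³ = Z·M/(N_A·ρ) = 1 × 209.0 / (6.022 × 10²³ × 9.170 g/cm³) = 3.785 × 10^-23 cm³.
a = (3.785 × 10^-23)^(1/3) = 3.357 × 10^-8 cm = 3.36 Å.

3.36 Å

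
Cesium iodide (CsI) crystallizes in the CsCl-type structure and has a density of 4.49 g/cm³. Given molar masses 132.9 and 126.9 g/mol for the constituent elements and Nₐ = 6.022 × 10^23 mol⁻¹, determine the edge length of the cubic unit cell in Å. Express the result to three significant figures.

M(CsI) = 259.8 g/mol; Z = 1 formula unit per cell.
a³ = Z·M/(N_A·ρ) = 1 × 259.8 / (6.022 × 10²³ × 4.49) = 9.608 × 10^-23 cm³, so a = 4.580 × 10^-8 cm = 4.58 Å.

4.58 Å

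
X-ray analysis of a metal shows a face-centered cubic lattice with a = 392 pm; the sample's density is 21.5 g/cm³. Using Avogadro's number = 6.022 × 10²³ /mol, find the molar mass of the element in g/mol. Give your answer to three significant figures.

195 g/mol

An FCC cell has Z = 4 atoms; a = 3.920 × 10^-8 cm.
M = ρ·N_A·a³/Z = 21.5 × 6.022 × 10²³ × 6.024 × 10^-23 / 4 = 195 g/mol.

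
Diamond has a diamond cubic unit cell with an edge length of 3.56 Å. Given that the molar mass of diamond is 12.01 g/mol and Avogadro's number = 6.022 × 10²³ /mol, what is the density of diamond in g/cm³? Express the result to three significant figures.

3.54 g/cm³

A diamond cubic unit cell contains Z = 8 atoms.
Cell volume: a³ = (3.56 Å)³ = (3.560 × 10^-8 cm)³ = 4.512 × 10^-23 cm³.
ρ = Z·M/(N_A·a³) = 8 × 12.01 / (6.022 × 10²³ × 4.512 × 10^-23) = 3.536 g/cm³.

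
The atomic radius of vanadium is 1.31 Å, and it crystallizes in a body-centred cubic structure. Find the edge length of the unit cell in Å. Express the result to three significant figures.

In a BCC lattice, atoms touch along the body diagonal, so √3·a = 4r.
a = 4r/√3 = 4 × 1.31 / 1.7321 = 3.03 Å.

3.03 Å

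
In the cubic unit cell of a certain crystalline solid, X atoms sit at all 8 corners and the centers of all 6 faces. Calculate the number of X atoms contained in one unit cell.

Corner atoms are shared by 8 cells (1/8 each), face atoms by 2 (1/2 each).
Net atoms = 8 × 1/8 + 6 × 1/2 = 1 + 3 = 4.

4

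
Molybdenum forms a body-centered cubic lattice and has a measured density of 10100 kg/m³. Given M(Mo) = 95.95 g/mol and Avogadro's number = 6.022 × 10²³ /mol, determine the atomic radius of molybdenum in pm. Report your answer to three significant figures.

137 pm

For a BCC cell (Z = 2), a³ = Z·M/(N_A·ρ) = 2 × 95.95 / (6.022 × 10²³ × 10.10) = 3.155 × 10^-23 cm³, so a = 3.160 × 10^-8 cm = 316.0 pm.
Atoms touch along the body diagonal, so √3·a = 4r, so r = 0.4330 × a = 137 pm.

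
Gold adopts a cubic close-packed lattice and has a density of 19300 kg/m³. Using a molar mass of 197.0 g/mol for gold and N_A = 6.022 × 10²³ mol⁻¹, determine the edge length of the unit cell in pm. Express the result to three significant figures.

With Z = 4 atoms per FCC cell, a³ = Z·M/(N_A·ρ) = 4 × 197.0 / (6.022 × 10²³ × 19.30 g/cm³) = 6.780 × 10^-23 cm³.
a = (6.780 × 10^-23)^(1/3) = 4.078 × 10^-8 cm = 408 pm.

408 pm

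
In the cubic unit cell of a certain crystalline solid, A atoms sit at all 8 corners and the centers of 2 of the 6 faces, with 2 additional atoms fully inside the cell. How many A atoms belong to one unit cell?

4

Corner atoms are shared by 8 cells (1/8 each), face atoms by 2 (1/2 each), interior atoms are unshared.
Net atoms = 8 × 1/8 + 2 × 1/2 + 2 = 1 + 1 + 2 = 4.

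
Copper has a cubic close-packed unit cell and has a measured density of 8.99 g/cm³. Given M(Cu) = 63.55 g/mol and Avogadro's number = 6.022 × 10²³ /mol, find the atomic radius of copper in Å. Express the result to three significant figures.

For an FCC cell (Z = 4), a³ = Z·M/(N_A·ρ) = 4 × 63.55 / (6.022 × 10²³ × 8.990) = 4.695 × 10^-23 cm³, so a = 3.608 × 10^-8 cm = 3.608 Å.
Atoms touch along the face diagonal, so √2·a = 4r, so r = 0.3536 × a = 1.28 Å.

1.28 Å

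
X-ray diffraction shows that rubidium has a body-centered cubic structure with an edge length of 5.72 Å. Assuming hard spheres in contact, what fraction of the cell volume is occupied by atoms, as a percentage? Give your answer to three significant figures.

68.0%

In a BCC lattice atoms touch along the body diagonal, so √3·a = 4r, so r = 0.4330a = 2.477 Å.
Packing fraction = Z·(4/3)πr³ / a³ = 2 × (4/3)π × (2.477)³ / (5.72)³ = 0.6802 = 68.0%.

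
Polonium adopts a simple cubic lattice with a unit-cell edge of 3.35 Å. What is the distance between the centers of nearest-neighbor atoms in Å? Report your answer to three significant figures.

In a simple cubic structure, atoms touch along the cell edge, so a = 2r; the nearest-neighbor distance equals 2r = 1.000·a.
d = 1.000 × 3.35 = 3.35 Å.

3.35 Å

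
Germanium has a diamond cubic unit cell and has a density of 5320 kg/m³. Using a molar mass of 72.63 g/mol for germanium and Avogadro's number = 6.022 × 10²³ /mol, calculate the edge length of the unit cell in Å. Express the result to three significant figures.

5.66 Å

With Z = 8 atoms per diamond cubic cell, a³ = Z·M/(N_A·ρ) = 8 × 72.63 / (6.022 × 10²³ × 5.320 g/cm³) = 1.814 × 10^-22 cm³.
a = (1.814 × 10^-22)^(1/3) = 5.660 × 10^-8 cm = 5.66 Å.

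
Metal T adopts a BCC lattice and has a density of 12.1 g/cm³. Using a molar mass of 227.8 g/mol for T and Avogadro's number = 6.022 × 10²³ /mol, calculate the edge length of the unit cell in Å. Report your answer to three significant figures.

With Z = 2 atoms per BCC cell, a³ = Z·M/(N_A·ρ) = 2 × 227.8 / (6.022 × 10²³ × 12.10 g/cm³) = 6.253 × 10^-23 cm³.
a = (6.253 × 10^-23)^(1/3) = 3.969 × 10^-8 cm = 3.97 Å.

3.97 Å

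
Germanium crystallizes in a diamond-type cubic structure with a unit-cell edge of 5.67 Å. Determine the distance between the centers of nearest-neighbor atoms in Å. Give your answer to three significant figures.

2.46 Å

In a diamond cubic structure, nearest neighbors lie along the body diagonal with √3·a = 8r; the nearest-neighbor distance equals 2r = 0.4330·a.
d = 0.4330 × 5.67 = 2.46 Å.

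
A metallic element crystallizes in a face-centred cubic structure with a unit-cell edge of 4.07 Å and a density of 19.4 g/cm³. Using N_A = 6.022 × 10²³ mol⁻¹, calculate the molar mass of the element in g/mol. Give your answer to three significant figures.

197 g/mol

An FCC cell has Z = 4 atoms; a = 4.070 × 10^-8 cm.
M = ρ·N_A·a³/Z = 19.4 × 6.022 × 10²³ × 6.742 × 10^-23 / 4 = 197 g/mol.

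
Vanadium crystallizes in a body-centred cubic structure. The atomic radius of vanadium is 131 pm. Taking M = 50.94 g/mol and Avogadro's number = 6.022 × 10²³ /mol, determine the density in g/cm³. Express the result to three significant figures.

In a BCC lattice, atoms touch along the body diagonal, so √3·a = 4r, giving a = 302.5 pm = 3.025 × 10^-8 cm.
With Z = 2, ρ = Z·M/(N_A·a³) = 2 × 50.94 / (6.022 × 10²³ × 2.769 × 10^-23) = 6.110 g/cm³.

6.11 g/cm³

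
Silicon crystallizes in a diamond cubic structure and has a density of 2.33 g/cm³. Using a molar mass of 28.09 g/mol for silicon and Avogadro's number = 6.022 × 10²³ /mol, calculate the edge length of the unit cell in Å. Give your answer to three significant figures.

5.43 Å

With Z = 8 atoms per diamond cubic cell, a³ = Z·M/(N_A·ρ) = 8 × 28.09 / (6.022 × 10²³ × 2.330 g/cm³) = 1.602 × 10^-22 cm³.
a = (1.602 × 10^-22)^(1/3) = 5.431 × 10^-8 cm = 5.43 Å.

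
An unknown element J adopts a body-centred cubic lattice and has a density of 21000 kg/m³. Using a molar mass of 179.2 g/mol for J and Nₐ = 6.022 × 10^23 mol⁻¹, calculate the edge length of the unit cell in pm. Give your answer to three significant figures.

With Z = 2 atoms per BCC cell, a³ = Z·M/(N_A·ρ) = 2 × 179.2 / (6.022 × 10²³ × 21.00 g/cm³) = 2.834 × 10^-23 cm³.
a = (2.834 × 10^-23)^(1/3) = 3.049 × 10^-8 cm = 305 pm.

305 pm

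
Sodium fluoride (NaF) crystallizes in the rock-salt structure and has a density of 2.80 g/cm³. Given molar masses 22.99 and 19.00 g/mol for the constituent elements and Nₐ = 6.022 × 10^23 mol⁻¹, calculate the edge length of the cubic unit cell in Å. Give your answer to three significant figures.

M(NaF) = 41.99 g/mol; Z = 4 formula units per cell.
a³ = Z·M/(N_A·ρ) = 4 × 41.99 / (6.022 × 10²³ × 2.80) = 9.961 × 10^-23 cm³, so a = 4.636 × 10^-8 cm = 4.64 Å.

4.64 Å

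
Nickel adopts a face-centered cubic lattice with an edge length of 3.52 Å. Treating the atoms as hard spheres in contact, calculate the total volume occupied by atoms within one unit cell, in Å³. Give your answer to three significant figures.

In an FCC lattice atoms touch along the face diagonal, so √2·a = 4r, so r = 0.3536a = 1.245 Å.
V_atoms = Z × (4/3)πr³ = 4 × (4/3)π × (1.245)³ = 32.3 Å³.

32.3 Å³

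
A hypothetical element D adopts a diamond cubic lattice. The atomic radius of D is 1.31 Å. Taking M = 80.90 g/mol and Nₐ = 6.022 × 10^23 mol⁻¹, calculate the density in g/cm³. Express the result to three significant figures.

4.85 g/cm³

In a diamond cubic lattice, nearest neighbors lie along the body diagonal with √3·a = 8r, giving a = 6.051 Å = 6.051 × 10^-8 cm.
With Z = 8, ρ = Z·M/(N_A·a³) = 8 × 80.90 / (6.022 × 10²³ × 2.215 × 10^-22) = 4.852 g/cm³.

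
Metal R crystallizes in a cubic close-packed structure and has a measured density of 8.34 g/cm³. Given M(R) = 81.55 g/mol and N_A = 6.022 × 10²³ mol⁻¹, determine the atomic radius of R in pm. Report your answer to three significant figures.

For an FCC cell (Z = 4), a³ = Z·M/(N_A·ρ) = 4 × 81.55 / (6.022 × 10²³ × 8.340) = 6.495 × 10^-23 cm³, so a = 4.020 × 10^-8 cm = 402.0 pm.
Atoms touch along the face diagonal, so √2·a = 4r, so r = 0.3536 × a = 142 pm.

142 pm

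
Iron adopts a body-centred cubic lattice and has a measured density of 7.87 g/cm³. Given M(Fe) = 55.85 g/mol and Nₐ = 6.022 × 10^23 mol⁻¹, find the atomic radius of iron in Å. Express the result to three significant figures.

For a BCC cell (Z = 2), a³ = Z·M/(N_A·ρ) = 2 × 55.85 / (6.022 × 10²³ × 7.870) = 2.357 × 10^-23 cm³, so a = 2.867 × 10^-8 cm = 2.867 Å.
Atoms touch along the body diagonal, so √3·a = 4r, so r = 0.4330 × a = 1.24 Å.

1.24 Å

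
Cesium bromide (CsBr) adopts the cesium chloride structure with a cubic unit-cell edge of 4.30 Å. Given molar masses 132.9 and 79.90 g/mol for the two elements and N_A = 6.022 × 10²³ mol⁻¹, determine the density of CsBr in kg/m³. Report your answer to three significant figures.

4440 kg/m³

The cesium chloride structure contains Z = 1 formula unit per cell; M(CsBr) = 132.9 + 79.90 = 212.8 g/mol.
a³ = (4.300 × 10^-8 cm)³ = 7.951 × 10^-23 cm³.
ρ = 1 × 212.8 / (6.022 × 10²³ × 7.951 × 10^-23) = 4.445 g/cm³ = 4440 kg/m³.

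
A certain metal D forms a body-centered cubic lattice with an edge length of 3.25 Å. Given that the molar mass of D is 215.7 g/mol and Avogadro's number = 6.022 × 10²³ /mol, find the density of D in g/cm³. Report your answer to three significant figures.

A BCC unit cell contains Z = 2 atoms.
Cell volume: a³ = (3.25 Å)³ = (3.250 × 10^-8 cm)³ = 3.433 × 10^-23 cm³.
ρ = Z·M/(N_A·a³) = 2 × 215.7 / (6.022 × 10²³ × 3.433 × 10^-23) = 20.87 g/cm³.

20.9 g/cm³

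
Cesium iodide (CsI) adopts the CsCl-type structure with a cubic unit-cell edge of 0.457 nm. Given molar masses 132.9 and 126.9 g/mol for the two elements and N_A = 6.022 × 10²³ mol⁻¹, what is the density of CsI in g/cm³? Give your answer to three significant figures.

4.52 g/cm³

The CsCl-type structure contains Z = 1 formula unit per cell; M(CsI) = 132.9 + 126.9 = 259.8 g/mol.
a³ = (4.570 × 10^-8 cm)³ = 9.544 × 10^-23 cm³.
ρ = 1 × 259.8 / (6.022 × 10²³ × 9.544 × 10^-23) = 4.520 g/cm³.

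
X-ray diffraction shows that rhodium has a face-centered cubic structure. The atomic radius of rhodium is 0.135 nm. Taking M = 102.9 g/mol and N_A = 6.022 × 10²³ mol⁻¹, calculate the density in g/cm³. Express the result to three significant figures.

In an FCC lattice, atoms touch along the face diagonal, so √2·a = 4r, giving a = 0.3818 nm = 3.818 × 10^-8 cm.
With Z = 4, ρ = Z·M/(N_A·a³) = 4 × 102.9 / (6.022 × 10²³ × 5.567 × 10^-23) = 12.28 g/cm³.

12.3 g/cm³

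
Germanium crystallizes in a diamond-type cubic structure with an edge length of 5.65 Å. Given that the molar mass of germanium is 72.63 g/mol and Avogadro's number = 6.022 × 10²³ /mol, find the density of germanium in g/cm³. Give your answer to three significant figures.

A diamond cubic unit cell contains Z = 8 atoms.
Cell volume: a³ = (5.65 Å)³ = (5.650 × 10^-8 cm)³ = 1.804 × 10^-22 cm³.
ρ = Z·M/(N_A·a³) = 8 × 72.63 / (6.022 × 10²³ × 1.804 × 10^-22) = 5.350 g/cm³.

5.35 g/cm³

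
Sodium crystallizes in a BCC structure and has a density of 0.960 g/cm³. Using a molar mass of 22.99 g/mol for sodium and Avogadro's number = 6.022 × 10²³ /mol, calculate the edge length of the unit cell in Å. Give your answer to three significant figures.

With Z = 2 atoms per BCC cell, a³ = Z·M/(N_A·ρ) = 2 × 22.99 / (6.022 × 10²³ × 0.9600 g/cm³) = 7.953 × 10^-23 cm³.
a = (7.953 × 10^-23)^(1/3) = 4.301 × 10^-8 cm = 4.30 Å.

4.30 Å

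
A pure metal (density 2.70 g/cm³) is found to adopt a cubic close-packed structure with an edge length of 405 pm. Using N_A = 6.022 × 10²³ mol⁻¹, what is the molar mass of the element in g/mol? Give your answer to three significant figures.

An FCC cell has Z = 4 atoms; a = 4.050 × 10^-8 cm.
M = ρ·N_A·a³/Z = 2.70 × 6.022 × 10²³ × 6.643 × 10^-23 / 4 = 27.0 g/mol.

27.0 g/mol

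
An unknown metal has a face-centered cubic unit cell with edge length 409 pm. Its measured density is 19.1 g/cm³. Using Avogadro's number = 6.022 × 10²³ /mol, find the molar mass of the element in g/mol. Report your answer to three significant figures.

197 g/mol

An FCC cell has Z = 4 atoms; a = 4.090 × 10^-8 cm.
M = ρ·N_A·a³/Z = 19.1 × 6.022 × 10²³ × 6.842 × 10^-23 / 4 = 197 g/mol.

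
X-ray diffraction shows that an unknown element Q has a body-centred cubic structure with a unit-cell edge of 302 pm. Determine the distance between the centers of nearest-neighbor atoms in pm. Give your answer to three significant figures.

262 pm

In a BCC structure, atoms touch along the body diagonal, so √3·a = 4r; the nearest-neighbor distance equals 2r = 0.8660·a.
d = 0.8660 × 302 = 262 pm.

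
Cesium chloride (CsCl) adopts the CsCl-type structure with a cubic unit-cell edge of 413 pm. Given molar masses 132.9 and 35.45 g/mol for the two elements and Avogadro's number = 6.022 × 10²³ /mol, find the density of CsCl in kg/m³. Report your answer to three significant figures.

3970 kg/m³

The CsCl-type structure contains Z = 1 formula unit per cell; M(CsCl) = 132.9 + 35.45 = 168.35 g/mol.
a³ = (4.130 × 10^-8 cm)³ = 7.044 × 10^-23 cm³.
ρ = 1 × 168.35 / (6.022 × 10²³ × 7.044 × 10^-23) = 3.968 g/cm³ = 3970 kg/m³.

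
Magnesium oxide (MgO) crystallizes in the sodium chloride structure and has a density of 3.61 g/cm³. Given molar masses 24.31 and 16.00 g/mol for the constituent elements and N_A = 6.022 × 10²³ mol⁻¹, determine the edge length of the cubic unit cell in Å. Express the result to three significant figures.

4.20 Å

M(MgO) = 40.31 g/mol; Z = 4 formula units per cell.
a³ = Z·M/(N_A·ρ) = 4 × 40.31 / (6.022 × 10²³ × 3.61) = 7.417 × 10^-23 cm³, so a = 4.202 × 10^-8 cm = 4.20 Å.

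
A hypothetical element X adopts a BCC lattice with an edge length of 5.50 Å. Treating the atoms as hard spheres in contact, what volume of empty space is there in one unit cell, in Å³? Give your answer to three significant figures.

53.2 Å³

In a BCC lattice atoms touch along the body diagonal, so √3·a = 4r, so r = 0.4330a = 2.382 Å.
V_cell = a³ = 166.4 Å³; V_atoms = 2 × (4/3)πr³ = 113.2 Å³.
Empty space = 166.4 − 113.2 = 53.2 Å³.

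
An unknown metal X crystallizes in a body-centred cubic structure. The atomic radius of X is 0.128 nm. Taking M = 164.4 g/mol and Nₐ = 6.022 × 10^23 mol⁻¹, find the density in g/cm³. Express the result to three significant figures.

In a BCC lattice, atoms touch along the body diagonal, so √3·a = 4r, giving a = 0.2956 nm = 2.956 × 10^-8 cm.
With Z = 2, ρ = Z·M/(N_A·a³) = 2 × 164.4 / (6.022 × 10²³ × 2.583 × 10^-23) = 21.14 g/cm³.

21.1 g/cm³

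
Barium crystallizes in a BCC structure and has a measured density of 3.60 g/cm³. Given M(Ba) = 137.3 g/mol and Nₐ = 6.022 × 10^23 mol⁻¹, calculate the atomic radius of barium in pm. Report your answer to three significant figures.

217 pm

For a BCC cell (Z = 2), a³ = Z·M/(N_A·ρ) = 2 × 137.3 / (6.022 × 10²³ × 3.600) = 1.267 × 10^-22 cm³, so a = 5.022 × 10^-8 cm = 502.2 pm.
Atoms touch along the body diagonal, so √3·a = 4r, so r = 0.4330 × a = 217 pm.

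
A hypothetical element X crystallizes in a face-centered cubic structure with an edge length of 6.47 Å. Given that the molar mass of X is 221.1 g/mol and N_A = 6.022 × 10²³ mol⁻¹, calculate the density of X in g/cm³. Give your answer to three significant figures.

5.42 g/cm³

An FCC unit cell contains Z = 4 atoms.
Cell volume: a³ = (6.47 Å)³ = (6.470 × 10^-8 cm)³ = 2.708 × 10^-22 cm³.
ρ = Z·M/(N_A·a³) = 4 × 221.1 / (6.022 × 10²³ × 2.708 × 10^-22) = 5.422 g/cm³.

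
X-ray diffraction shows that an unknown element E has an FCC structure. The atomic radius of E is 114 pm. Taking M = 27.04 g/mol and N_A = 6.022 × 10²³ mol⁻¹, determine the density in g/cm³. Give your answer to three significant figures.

In an FCC lattice, atoms touch along the face diagonal, so √2·a = 4r, giving a = 322.4 pm = 3.224 × 10^-8 cm.
With Z = 4, ρ = Z·M/(N_A·a³) = 4 × 27.04 / (6.022 × 10²³ × 3.352 × 10^-23) = 5.358 g/cm³.

5.36 g/cm³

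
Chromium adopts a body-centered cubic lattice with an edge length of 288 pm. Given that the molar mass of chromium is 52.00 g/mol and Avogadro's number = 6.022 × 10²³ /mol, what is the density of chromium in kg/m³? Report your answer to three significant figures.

7230 kg/m³

A BCC unit cell contains Z = 2 atoms.
Cell volume: a³ = (288 pm)³ = (2.880 × 10^-8 cm)³ = 2.389 × 10^-23 cm³.
ρ = Z·M/(N_A·a³) = 2 × 52.00 / (6.022 × 10²³ × 2.389 × 10^-23) = 7.230 g/cm³ = 7230 kg/m³.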